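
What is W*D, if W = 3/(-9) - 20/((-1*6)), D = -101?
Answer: -303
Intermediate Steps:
W = 3 (W = 3*(-⅑) - 20/(-6) = -⅓ - 20*(-⅙) = -⅓ + 10/3 = 3)
W*D = 3*(-101) = -303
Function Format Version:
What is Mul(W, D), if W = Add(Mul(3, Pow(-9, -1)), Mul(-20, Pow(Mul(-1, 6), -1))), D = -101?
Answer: -303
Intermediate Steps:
W = 3 (W = Add(Mul(3, Rational(-1, 9)), Mul(-20, Pow(-6, -1))) = Add(Rational(-1, 3), Mul(-20, Rational(-1, 6))) = Add(Rational(-1, 3), Rational(10, 3)) = 3)
Mul(W, D) = Mul(3, -101) = -303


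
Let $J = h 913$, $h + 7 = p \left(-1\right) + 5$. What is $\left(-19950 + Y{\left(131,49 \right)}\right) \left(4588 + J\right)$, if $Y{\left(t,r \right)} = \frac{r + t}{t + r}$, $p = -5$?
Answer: $-146166323$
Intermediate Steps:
$Y{\left(t,r \right)} = 1$ ($Y{\left(t,r \right)} = \frac{r + t}{r + t} = 1$)
$h = 3$ ($h = -7 + \left(\left(-5\right) \left(-1\right) + 5\right) = -7 + \left(5 + 5\right) = -7 + 10 = 3$)
$J = 2739$ ($J = 3 \cdot 913 = 2739$)
$\left(-19950 + Y{\left(131,49 \right)}\right) \left(4588 + J\right) = \left(-19950 + 1\right) \left(4588 + 2739\right) = \left(-19949\right) 7327 = -146166323$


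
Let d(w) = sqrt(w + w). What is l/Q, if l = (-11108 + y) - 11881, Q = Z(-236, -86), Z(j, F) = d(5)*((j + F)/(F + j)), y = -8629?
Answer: -15809*sqrt(10)/5 ≈ -9998.5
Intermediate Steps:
d(w) = sqrt(2)*sqrt(w) (d(w) = sqrt(2*w) = sqrt(2)*sqrt(w))
Z(j, F) = sqrt(10) (Z(j, F) = (sqrt(2)*sqrt(5))*((j + F)/(F + j)) = sqrt(10)*((F + j)/(F + j)) = sqrt(10)*1 = sqrt(10))
Q = sqrt(10) ≈ 3.1623
l = -31618 (l = (-11108 - 8629) - 11881 = -19737 - 11881 = -31618)
l/Q = -31618*sqrt(10)/10 = -15809*sqrt(10)/5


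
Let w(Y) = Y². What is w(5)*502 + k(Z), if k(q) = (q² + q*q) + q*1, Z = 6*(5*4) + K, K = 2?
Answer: 42440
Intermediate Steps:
Z = 122 (Z = 6*(5*4) + 2 = 6*20 + 2 = 120 + 2 = 122)
k(q) = q + 2*q² (k(q) = (q² + q²) + q = 2*q² + q = q + 2*q²)
w(5)*502 + k(Z) = 5²*502 + 122*(1 + 2*122) = 25*502 + 122*(1 + 244) = 12550 + 122*245 = 12550 + 29890 = 42440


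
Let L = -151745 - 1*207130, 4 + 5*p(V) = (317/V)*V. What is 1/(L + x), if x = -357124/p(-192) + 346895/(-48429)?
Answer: -15158277/5526511027490 ≈ -2.7428e-6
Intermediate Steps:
p(V) = 313/5 (p(V) = -⅘ + ((317/V)*V)/5 = -⅘ + (⅕)*317 = -⅘ + 317/5 = 313/5)
L = -358875 (L = -151745 - 207130 = -358875)
x = -86584369115/15158277 (x = -357124/313/5 + 346895/(-48429) = -357124*5/313 + 346895*(-1/48429) = -1785620/313 - 346895/48429 = -86584369115/15158277 ≈ -5712.0)
1/(L + x) = 1/(-358875 - 86584369115/15158277) = 1/(-5526511027490/15158277) = -15158277/5526511027490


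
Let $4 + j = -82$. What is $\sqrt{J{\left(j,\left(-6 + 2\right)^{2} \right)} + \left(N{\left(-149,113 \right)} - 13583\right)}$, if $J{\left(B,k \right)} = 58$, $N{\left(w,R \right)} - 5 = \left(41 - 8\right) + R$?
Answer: $3 i \sqrt{1486} \approx 115.65 i$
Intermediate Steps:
$j = -86$ ($j = -4 - 82 = -86$)
$N{\left(w,R \right)} = 38 + R$ ($N{\left(w,R \right)} = 5 + \left(\left(41 - 8\right) + R\right) = 5 + \left(33 + R\right) = 38 + R$)
$\sqrt{J{\left(j,\left(-6 + 2\right)^{2} \right)} + \left(N{\left(-149,113 \right)} - 13583\right)} = \sqrt{58 + \left(\left(38 + 113\right) - 13583\right)} = \sqrt{58 + \left(151 - 13583\right)} = \sqrt{58 - 13432} = \sqrt{-13374} = 3 i \sqrt{1486}$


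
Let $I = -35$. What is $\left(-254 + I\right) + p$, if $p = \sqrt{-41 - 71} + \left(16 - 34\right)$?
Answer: $-307 + 4 i \sqrt{7} \approx -307.0 + 10.583 i$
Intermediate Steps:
$p = -18 + 4 i \sqrt{7}$ ($p = \sqrt{-112} - 18 = 4 i \sqrt{7} - 18 = -18 + 4 i \sqrt{7} \approx -18.0 + 10.583 i$)
$\left(-254 + I\right) + p = \left(-254 - 35\right) - \left(18 - 4 i \sqrt{7}\right) = -289 - \left(18 - 4 i \sqrt{7}\right) = -307 + 4 i \sqrt{7}$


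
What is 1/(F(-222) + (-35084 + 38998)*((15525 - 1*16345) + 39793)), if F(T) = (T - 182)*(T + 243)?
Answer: 1/152531838 ≈ 6.5560e-9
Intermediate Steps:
F(T) = (-182 + T)*(243 + T)
1/(F(-222) + (-35084 + 38998)*((15525 - 1*16345) + 39793)) = 1/((-44226 + (-222)² + 61*(-222)) + (-35084 + 38998)*((15525 - 1*16345) + 39793)) = 1/((-44226 + 49284 - 13542) + 3914*((15525 - 16345) + 39793)) = 1/(-8484 + 3914*(-820 + 39793)) = 1/(-8484 + 3914*38973) = 1/(-8484 + 152540322) = 1/152531838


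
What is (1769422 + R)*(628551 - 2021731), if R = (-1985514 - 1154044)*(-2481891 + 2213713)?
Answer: -1173004834749032280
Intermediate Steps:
R = 841960385324 (R = -3139558*(-268178) = 841960385324)
(1769422 + R)*(628551 - 2021731) = (1769422 + 841960385324)*(628551 - 2021731) = 841962154746*(-1393180) = -1173004834749032280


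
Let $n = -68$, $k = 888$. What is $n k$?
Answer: $-60384$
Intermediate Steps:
$n k = \left(-68\right) 888 = -60384$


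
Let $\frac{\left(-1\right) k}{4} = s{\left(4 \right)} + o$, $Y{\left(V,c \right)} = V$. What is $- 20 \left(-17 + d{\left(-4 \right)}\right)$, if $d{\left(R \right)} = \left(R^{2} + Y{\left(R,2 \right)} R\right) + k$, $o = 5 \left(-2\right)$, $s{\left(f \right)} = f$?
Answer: $-780$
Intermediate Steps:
$o = -10$
$k = 24$ ($k = - 4 \left(4 - 10\right) = \left(-4\right) \left(-6\right) = 24$)
$d{\left(R \right)} = 24 + 2 R^{2}$ ($d{\left(R \right)} = \left(R^{2} + R R\right) + 24 = \left(R^{2} + R^{2}\right) + 24 = 2 R^{2} + 24 = 24 + 2 R^{2}$)
$- 20 \left(-17 + d{\left(-4 \right)}\right) = - 20 \left(-17 + \left(24 + 2 \left(-4\right)^{2}\right)\right) = - 20 \left(-17 + \left(24 + 2 \cdot 16\right)\right) = - 20 \left(-17 + \left(24 + 32\right)\right) = - 20 \left(-17 + 56\right) = \left(-20\right) 39 = -780$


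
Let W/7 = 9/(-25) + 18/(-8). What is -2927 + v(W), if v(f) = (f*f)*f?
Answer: -9025396283/1000000 ≈ -9025.4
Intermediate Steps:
W = -1827/100 (W = 7*(9/(-25) + 18/(-8)) = 7*(9*(-1/25) + 18*(-⅛)) = 7*(-9/25 - 9/4) = 7*(-261/100) = -1827/100 ≈ -18.270)
v(f) = f³ (v(f) = f²*f = f³)
-2927 + v(W) = -2927 + (-1827/100)³ = -2927 - 6098396283/1000000 = -9025396283/1000000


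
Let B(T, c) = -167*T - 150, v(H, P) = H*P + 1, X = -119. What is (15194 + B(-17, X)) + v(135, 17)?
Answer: 20179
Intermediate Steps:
v(H, P) = 1 + H*P
B(T, c) = -150 - 167*T
(15194 + B(-17, X)) + v(135, 17) = (15194 + (-150 - 167*(-17))) + (1 + 135*17) = (15194 + (-150 + 2839)) + (1 + 2295) = (15194 + 2689) + 2296 = 17883 + 2296 = 20179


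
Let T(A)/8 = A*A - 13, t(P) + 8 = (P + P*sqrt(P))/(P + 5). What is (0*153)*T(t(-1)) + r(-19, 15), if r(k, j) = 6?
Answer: 6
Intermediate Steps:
t(P) = -8 + (P + P**(3/2))/(5 + P) (t(P) = -8 + (P + P*sqrt(P))/(P + 5) = -8 + (P + P**(3/2))/(5 + P))
T(A) = -104 + 8*A**2 (T(A) = 8*(A*A - 13) = 8*(A**2 - 13) = 8*(-13 + A**2) = -104 + 8*A**2)
(0*153)*T(t(-1)) + r(-19, 15) = (0*153)*(-104 + 8*((-40 + (-1)**(3/2) - 7*(-1))/(5 - 1))**2) + 6 = 0*(-104 + 8*((-40 - I + 7)/4)**2) + 6 = 0*(-104 + 8*((-33 - I)/4)**2) + 6 = 0*(-104 + 8*(-33/4 - I/4)**2) + 6 = 0 + 6 = 6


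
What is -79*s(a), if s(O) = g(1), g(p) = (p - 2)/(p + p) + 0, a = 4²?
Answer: 79/2 ≈ 39.500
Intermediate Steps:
a = 16
g(p) = (-2 + p)/(2*p) (g(p) = (-2 + p)/((2*p)) + 0 = (-2 + p)*(1/(2*p)) + 0 = (-2 + p)/(2*p) + 0 = (-2 + p)/(2*p))
s(O) = -½ (s(O) = (½)*(-2 + 1)/1 = (½)*1*(-1) = -½)
-79*s(a) = -79*(-½) = 79/2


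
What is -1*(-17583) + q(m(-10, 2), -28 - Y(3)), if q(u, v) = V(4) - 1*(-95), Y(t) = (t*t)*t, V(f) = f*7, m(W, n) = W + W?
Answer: 17706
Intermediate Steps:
m(W, n) = 2*W
V(f) = 7*f
Y(t) = t³ (Y(t) = t²*t = t³)
q(u, v) = 123 (q(u, v) = 7*4 - 1*(-95) = 28 + 95 = 123)
-1*(-17583) + q(m(-10, 2), -28 - Y(3)) = -1*(-17583) + 123 = 17583 + 123 = 17706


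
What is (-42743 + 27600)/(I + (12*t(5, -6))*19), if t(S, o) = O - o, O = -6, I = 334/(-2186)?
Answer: 16551299/167 ≈ 99110.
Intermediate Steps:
I = -167/1093 (I = 334*(-1/2186) = -167/1093 ≈ -0.15279)
t(S, o) = -6 - o
(-42743 + 27600)/(I + (12*t(5, -6))*19) = (-42743 + 27600)/(-167/1093 + (12*(-6 - 1*(-6)))*19) = -15143/(-167/1093 + (12*(-6 + 6))*19) = -15143/(-167/1093 + (12*0)*19) = -15143/(-167/1093 + 0*19) = -15143/(-167/1093 + 0) = -15143/(-167/1093) = -15143*(-1093/167) = 16551299/167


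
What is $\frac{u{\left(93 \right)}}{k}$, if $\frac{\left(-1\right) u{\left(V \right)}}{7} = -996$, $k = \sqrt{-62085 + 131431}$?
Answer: $\frac{3486 \sqrt{69346}}{34673} \approx 26.476$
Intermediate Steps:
$k = \sqrt{69346} \approx 263.34$
$u{\left(V \right)} = 6972$ ($u{\left(V \right)} = \left(-7\right) \left(-996\right) = 6972$)
$\frac{u{\left(93 \right)}}{k} = \frac{6972}{\sqrt{69346}} = 6972 \frac{\sqrt{69346}}{69346} = \frac{3486 \sqrt{69346}}{34673}$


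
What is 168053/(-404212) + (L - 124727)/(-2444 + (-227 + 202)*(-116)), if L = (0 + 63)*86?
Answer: -12075690419/46080168 ≈ -262.06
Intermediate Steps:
L = 5418 (L = 63*86 = 5418)
168053/(-404212) + (L - 124727)/(-2444 + (-227 + 202)*(-116)) = 168053/(-404212) + (5418 - 124727)/(-2444 + (-227 + 202)*(-116)) = 168053*(-1/404212) - 119309/(-2444 - 25*(-116)) = -168053/404212 - 119309/(-2444 + 2900) = -168053/404212 - 119309/456 = -12075690419/46080168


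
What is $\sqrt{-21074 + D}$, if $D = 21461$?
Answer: $3 \sqrt{43} \approx 19.672$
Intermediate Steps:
$\sqrt{-21074 + D} = \sqrt{-21074 + 21461} = \sqrt{387} = 3 \sqrt{43}$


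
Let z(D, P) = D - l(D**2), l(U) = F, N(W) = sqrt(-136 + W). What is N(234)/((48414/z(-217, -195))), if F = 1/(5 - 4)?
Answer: -763*sqrt(2)/24207 ≈ -0.044576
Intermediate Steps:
F = 1 (F = 1/1 = 1)
l(U) = 1
z(D, P) = -1 + D (z(D, P) = D - 1*1 = D - 1 = -1 + D)
N(234)/((48414/z(-217, -195))) = sqrt(-136 + 234)/((48414/(-1 - 217))) = sqrt(98)/((48414/(-218))) = (7*sqrt(2))/((48414*(-1/218))) = (7*sqrt(2))/(-24207/109) = (7*sqrt(2))*(-109/24207) = -763*sqrt(2)/24207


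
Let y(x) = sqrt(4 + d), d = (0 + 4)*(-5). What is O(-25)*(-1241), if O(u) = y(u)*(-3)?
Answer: 14892*I ≈ 14892.0*I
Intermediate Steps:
d = -20 (d = 4*(-5) = -20)
y(x) = 4*I (y(x) = sqrt(4 - 20) = sqrt(-16) = 4*I)
O(u) = -12*I (O(u) = (4*I)*(-3) = -12*I)
O(-25)*(-1241) = -12*I*(-1241) = 14892*I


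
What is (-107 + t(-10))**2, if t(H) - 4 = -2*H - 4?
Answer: 7569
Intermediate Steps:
t(H) = -2*H (t(H) = 4 + (-2*H - 4) = 4 + (-4 - 2*H) = -2*H)
(-107 + t(-10))**2 = (-107 - 2*(-10))**2 = (-107 + 20)**2 = (-87)**2 = 7569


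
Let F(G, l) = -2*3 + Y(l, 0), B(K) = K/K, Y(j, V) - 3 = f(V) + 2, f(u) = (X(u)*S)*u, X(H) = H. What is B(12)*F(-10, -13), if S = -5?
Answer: -1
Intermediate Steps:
f(u) = -5*u**2 (f(u) = (u*(-5))*u = (-5*u)*u = -5*u**2)
Y(j, V) = 5 - 5*V**2 (Y(j, V) = 3 + (-5*V**2 + 2) = 3 + (2 - 5*V**2) = 5 - 5*V**2)
B(K) = 1
F(G, l) = -1 (F(G, l) = -2*3 + (5 - 5*0**2) = -6 + (5 - 5*0) = -6 + (5 + 0) = -6 + 5 = -1)
B(12)*F(-10, -13) = 1*(-1) = -1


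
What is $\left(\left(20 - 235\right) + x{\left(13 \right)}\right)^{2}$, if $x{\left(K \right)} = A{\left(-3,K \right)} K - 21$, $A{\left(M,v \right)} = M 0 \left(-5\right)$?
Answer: $55696$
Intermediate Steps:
$A{\left(M,v \right)} = 0$ ($A{\left(M,v \right)} = 0 \left(-5\right) = 0$)
$x{\left(K \right)} = -21$ ($x{\left(K \right)} = 0 K - 21 = 0 - 21 = -21$)
$\left(\left(20 - 235\right) + x{\left(13 \right)}\right)^{2} = \left(\left(20 - 235\right) - 21\right)^{2} = \left(-215 - 21\right)^{2} = \left(-236\right)^{2} = 55696$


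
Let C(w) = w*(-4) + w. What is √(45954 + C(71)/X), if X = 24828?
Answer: √786872217077/4138 ≈ 214.37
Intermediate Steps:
C(w) = -3*w (C(w) = -4*w + w = -3*w)
√(45954 + C(71)/X) = √(45954 - 3*71/24828) = √(45954 - 213*1/24828) = √(45954 - 71/8276) = √(380315233/8276) = √786872217077/4138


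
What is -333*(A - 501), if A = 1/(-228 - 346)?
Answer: 95762475/574 ≈ 1.6683e+5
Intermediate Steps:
A = -1/574 (A = 1/(-574) = -1/574 ≈ -0.0017422)
-333*(A - 501) = -333*(-1/574 - 501) = -333*(-287575/574) = 95762475/574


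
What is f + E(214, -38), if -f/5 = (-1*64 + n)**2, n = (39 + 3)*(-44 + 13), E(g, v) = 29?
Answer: -9329751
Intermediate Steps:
n = -1302 (n = 42*(-31) = -1302)
f = -9329780 (f = -5*(-1*64 - 1302)**2 = -5*(-64 - 1302)**2 = -5*(-1366)**2 = -5*1865956 = -9329780)
f + E(214, -38) = -9329780 + 29 = -9329751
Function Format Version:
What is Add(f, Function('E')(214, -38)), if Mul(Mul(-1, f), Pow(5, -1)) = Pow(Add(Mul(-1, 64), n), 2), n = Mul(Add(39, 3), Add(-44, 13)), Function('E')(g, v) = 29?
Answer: -9329751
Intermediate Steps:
n = -1302 (n = Mul(42, -31) = -1302)
f = -9329780 (f = Mul(-5, Pow(Add(Mul(-1, 64), -1302), 2)) = Mul(-5, Pow(Add(-64, -1302), 2)) = Mul(-5, Pow(-1366, 2)) = Mul(-5, 1865956) = -9329780)
Add(f, Function('E')(214, -38)) = Add(-9329780, 29) = -9329751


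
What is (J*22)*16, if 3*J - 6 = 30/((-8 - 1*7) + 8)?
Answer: 1408/7 ≈ 201.14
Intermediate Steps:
J = 4/7 (J = 2 + (30/((-8 - 1*7) + 8))/3 = 2 + (30/((-8 - 7) + 8))/3 = 2 + (30/(-15 + 8))/3 = 2 + (30/(-7))/3 = 2 + (30*(-⅐))/3 = 2 + (⅓)*(-30/7) = 2 - 10/7 = 4/7 ≈ 0.57143)
(J*22)*16 = ((4/7)*22)*16 = (88/7)*16 = 1408/7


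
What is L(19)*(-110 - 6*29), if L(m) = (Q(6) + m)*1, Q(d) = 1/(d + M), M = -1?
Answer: -27264/5 ≈ -5452.8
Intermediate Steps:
Q(d) = 1/(-1 + d) (Q(d) = 1/(d - 1) = 1/(-1 + d))
L(m) = ⅕ + m (L(m) = (1/(-1 + 6) + m)*1 = (1/5 + m)*1 = (⅕ + m)*1 = ⅕ + m)
L(19)*(-110 - 6*29) = (⅕ + 19)*(-110 - 6*29) = 96*(-110 - 174)/5 = (96/5)*(-284) = -27264/5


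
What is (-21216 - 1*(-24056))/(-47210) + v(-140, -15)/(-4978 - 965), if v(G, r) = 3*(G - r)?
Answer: 27521/9352301 ≈ 0.0029427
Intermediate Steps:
v(G, r) = -3*r + 3*G
(-21216 - 1*(-24056))/(-47210) + v(-140, -15)/(-4978 - 965) = (-21216 - 1*(-24056))/(-47210) + (-3*(-15) + 3*(-140))/(-4978 - 965) = (-21216 + 24056)*(-1/47210) + (45 - 420)/(-5943) = 2840*(-1/47210) - 375*(-1/5943) = -284/4721 + 125/1981 = 27521/9352301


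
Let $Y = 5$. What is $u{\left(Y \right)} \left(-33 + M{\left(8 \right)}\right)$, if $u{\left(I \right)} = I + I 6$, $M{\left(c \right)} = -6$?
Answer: $-1365$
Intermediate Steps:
$u{\left(I \right)} = 7 I$ ($u{\left(I \right)} = I + 6 I = 7 I$)
$u{\left(Y \right)} \left(-33 + M{\left(8 \right)}\right) = 7 \cdot 5 \left(-33 - 6\right) = 35 \left(-39\right) = -1365$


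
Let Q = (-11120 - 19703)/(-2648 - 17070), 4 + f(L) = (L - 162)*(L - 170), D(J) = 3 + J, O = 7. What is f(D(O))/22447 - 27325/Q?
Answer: -12093567282382/691883881 ≈ -17479.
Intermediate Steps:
f(L) = -4 + (-170 + L)*(-162 + L) (f(L) = -4 + (L - 162)*(L - 170) = -4 + (-162 + L)*(-170 + L) = -4 + (-170 + L)*(-162 + L))
Q = 30823/19718 (Q = -30823/(-19718) = -30823*(-1/19718) = 30823/19718 ≈ 1.5632)
f(D(O))/22447 - 27325/Q = (27536 + (3 + 7)² - 332*(3 + 7))/22447 - 27325/30823/19718 = (27536 + 10² - 332*10)*(1/22447) - 27325*19718/30823 = (27536 + 100 - 3320)*(1/22447) - 538794350/30823 = 24316*(1/22447) - 538794350/30823 = 24316/22447 - 538794350/30823 = -12093567282382/691883881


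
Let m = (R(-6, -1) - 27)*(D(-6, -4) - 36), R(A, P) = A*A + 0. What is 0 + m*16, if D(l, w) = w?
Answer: -5760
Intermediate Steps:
R(A, P) = A**2 (R(A, P) = A**2 + 0 = A**2)
m = -360 (m = ((-6)**2 - 27)*(-4 - 36) = (36 - 27)*(-40) = 9*(-40) = -360)
0 + m*16 = 0 - 360*16 = 0 - 5760 = -5760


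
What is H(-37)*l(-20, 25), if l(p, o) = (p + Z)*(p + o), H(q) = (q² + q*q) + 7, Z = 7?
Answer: -178425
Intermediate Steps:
H(q) = 7 + 2*q² (H(q) = (q² + q²) + 7 = 2*q² + 7 = 7 + 2*q²)
l(p, o) = (7 + p)*(o + p) (l(p, o) = (p + 7)*(p + o) = (7 + p)*(o + p))
H(-37)*l(-20, 25) = (7 + 2*(-37)²)*((-20)² + 7*25 + 7*(-20) + 25*(-20)) = (7 + 2*1369)*(400 + 175 - 140 - 500) = (7 + 2738)*(-65) = 2745*(-65) = -178425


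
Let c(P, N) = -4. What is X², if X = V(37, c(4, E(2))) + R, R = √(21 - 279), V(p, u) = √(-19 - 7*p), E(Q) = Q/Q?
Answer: -536 - 4*√17931 ≈ -1071.6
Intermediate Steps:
E(Q) = 1
R = I*√258 (R = √(-258) = I*√258 ≈ 16.062*I)
X = I*√258 + I*√278 (X = √(-19 - 7*37) + I*√258 = √(-19 - 259) + I*√258 = √(-278) + I*√258 = I*√278 + I*√258 = I*√258 + I*√278 ≈ 32.736*I)
X² = (I*(√258 + √278))² = -(√258 + √278)²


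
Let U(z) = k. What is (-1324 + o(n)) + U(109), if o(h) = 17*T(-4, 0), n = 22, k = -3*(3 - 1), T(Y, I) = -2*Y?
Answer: -1194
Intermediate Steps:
k = -6 (k = -3*2 = -6)
U(z) = -6
o(h) = 136 (o(h) = 17*(-2*(-4)) = 17*8 = 136)
(-1324 + o(n)) + U(109) = (-1324 + 136) - 6 = -1188 - 6 = -1194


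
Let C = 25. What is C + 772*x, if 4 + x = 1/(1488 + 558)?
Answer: -3133063/1023 ≈ -3062.6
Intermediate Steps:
x = -8183/2046 (x = -4 + 1/(1488 + 558) = -4 + 1/2046 = -8183/2046 ≈ -3.9995)
C + 772*x = 25 + 772*(-8183/2046) = 25 - 3158638/1023 = -3133063/1023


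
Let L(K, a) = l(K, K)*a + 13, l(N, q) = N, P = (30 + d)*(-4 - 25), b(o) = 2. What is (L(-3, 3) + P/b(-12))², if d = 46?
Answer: 1205604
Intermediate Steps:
P = -2204 (P = (30 + 46)*(-4 - 25) = 76*(-29) = -2204)
L(K, a) = 13 + K*a (L(K, a) = K*a + 13 = 13 + K*a)
(L(-3, 3) + P/b(-12))² = ((13 - 3*3) - 2204/2)² = ((13 - 9) - 2204*½)² = (4 - 1102)² = (-1098)² = 1205604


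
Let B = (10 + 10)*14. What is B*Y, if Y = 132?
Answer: 36960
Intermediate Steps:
B = 280 (B = 20*14 = 280)
B*Y = 280*132 = 36960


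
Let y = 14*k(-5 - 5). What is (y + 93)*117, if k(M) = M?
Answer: -5499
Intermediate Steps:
y = -140 (y = 14*(-5 - 5) = 14*(-10) = -140)
(y + 93)*117 = (-140 + 93)*117 = -47*117 = -5499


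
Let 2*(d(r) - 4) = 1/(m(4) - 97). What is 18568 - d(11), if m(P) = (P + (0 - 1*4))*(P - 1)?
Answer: 3601417/194 ≈ 18564.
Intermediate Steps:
m(P) = (-1 + P)*(-4 + P) (m(P) = (P + (0 - 4))*(-1 + P) = (P - 4)*(-1 + P) = (-4 + P)*(-1 + P) = (-1 + P)*(-4 + P))
d(r) = 775/194 (d(r) = 4 + 1/(2*((4 + 4² - 5*4) - 97)) = 4 + 1/(2*((4 + 16 - 20) - 97)) = 4 + 1/(2*(0 - 97)) = 4 + (½)/(-97) = 4 + (½)*(-1/97) = 4 - 1/194 = 775/194)
18568 - d(11) = 18568 - 1*775/194 = 18568 - 775/194 = 3601417/194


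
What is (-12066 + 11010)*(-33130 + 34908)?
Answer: -1877568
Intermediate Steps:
(-12066 + 11010)*(-33130 + 34908) = -1056*1778 = -1877568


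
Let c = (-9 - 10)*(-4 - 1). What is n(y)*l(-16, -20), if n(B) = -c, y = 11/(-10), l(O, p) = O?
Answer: 1520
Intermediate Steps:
y = -11/10 (y = 11*(-⅒) = -11/10 ≈ -1.1000)
c = 95 (c = -19*(-5) = 95)
n(B) = -95 (n(B) = -1*95 = -95)
n(y)*l(-16, -20) = -95*(-16) = 1520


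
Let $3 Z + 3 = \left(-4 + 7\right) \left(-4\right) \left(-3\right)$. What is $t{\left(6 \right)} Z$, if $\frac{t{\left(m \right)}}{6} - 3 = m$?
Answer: $594$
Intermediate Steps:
$t{\left(m \right)} = 18 + 6 m$
$Z = 11$ ($Z = -1 + \frac{\left(-4 + 7\right) \left(-4\right) \left(-3\right)}{3} = -1 + \frac{3 \left(-4\right) \left(-3\right)}{3} = -1 + \frac{\left(-12\right) \left(-3\right)}{3} = -1 + \frac{1}{3} \cdot 36 = -1 + 12 = 11$)
$t{\left(6 \right)} Z = \left(18 + 6 \cdot 6\right) 11 = \left(18 + 36\right) 11 = 54 \cdot 11 = 594$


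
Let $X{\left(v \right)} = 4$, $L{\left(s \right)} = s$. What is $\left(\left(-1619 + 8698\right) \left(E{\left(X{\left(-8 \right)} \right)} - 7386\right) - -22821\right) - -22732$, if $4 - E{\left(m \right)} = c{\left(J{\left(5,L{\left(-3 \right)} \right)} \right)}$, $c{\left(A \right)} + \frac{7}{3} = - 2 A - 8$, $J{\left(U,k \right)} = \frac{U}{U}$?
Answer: $- \frac{156372952}{3} \approx -5.2124 \cdot 10^{7}$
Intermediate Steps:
$J{\left(U,k \right)} = 1$
$c{\left(A \right)} = - \frac{31}{3} - 2 A$ ($c{\left(A \right)} = - \frac{7}{3} - \left(8 + 2 A\right) = - \frac{31}{3} - 2 A$)
$E{\left(m \right)} = \frac{49}{3}$ ($E{\left(m \right)} = 4 - \left(- \frac{31}{3} - 2\right) = 4 - - \frac{37}{3} = 4 + \frac{37}{3} = \frac{49}{3}$)
$\left(\left(-1619 + 8698\right) \left(E{\left(X{\left(-8 \right)} \right)} - 7386\right) - -22821\right) - -22732 = \left(\left(-1619 + 8698\right) \left(\frac{49}{3} - 7386\right) - -22821\right) - -22732 = \left(7079 \left(- \frac{22109}{3}\right) + 22821\right) + 22732 = \left(- \frac{156509611}{3} + 22821\right) + 22732 = - \frac{156441148}{3} + 22732 = - \frac{156372952}{3}$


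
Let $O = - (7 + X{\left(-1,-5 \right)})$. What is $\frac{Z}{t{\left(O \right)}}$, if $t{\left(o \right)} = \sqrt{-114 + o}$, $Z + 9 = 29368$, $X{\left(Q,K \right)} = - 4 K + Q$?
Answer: $- \frac{29359 i \sqrt{35}}{70} \approx - 2481.3 i$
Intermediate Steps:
$X{\left(Q,K \right)} = Q - 4 K$
$Z = 29359$ ($Z = -9 + 29368 = 29359$)
$O = -26$ ($O = - (7 - -19) = - (7 + \left(-1 + 20\right)) = - (7 + 19) = \left(-1\right) 26 = -26$)
$\frac{Z}{t{\left(O \right)}} = \frac{29359}{\sqrt{-114 - 26}} = \frac{29359}{\sqrt{-140}} = \frac{29359}{2 i \sqrt{35}} = 29359 \left(- \frac{i \sqrt{35}}{70}\right) = - \frac{29359 i \sqrt{35}}{70}$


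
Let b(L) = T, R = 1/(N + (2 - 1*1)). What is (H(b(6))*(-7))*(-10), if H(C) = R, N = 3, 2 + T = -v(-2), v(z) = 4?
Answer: 35/2 ≈ 17.500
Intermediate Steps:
T = -6 (T = -2 - 1*4 = -2 - 4 = -6)
R = 1/4 (R = 1/(3 + (2 - 1*1)) = 1/(3 + (2 - 1)) = 1/(3 + 1) = 1/4 ≈ 0.25000)
b(L) = -6
H(C) = 1/4
(H(b(6))*(-7))*(-10) = ((1/4)*(-7))*(-10) = -7/4*(-10) = 35/2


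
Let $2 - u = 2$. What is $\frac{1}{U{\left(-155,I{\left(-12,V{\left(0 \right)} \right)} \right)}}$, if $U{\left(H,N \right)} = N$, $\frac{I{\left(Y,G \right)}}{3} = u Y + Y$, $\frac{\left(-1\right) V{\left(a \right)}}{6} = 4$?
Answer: $- \frac{1}{36} \approx -0.027778$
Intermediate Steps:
$u = 0$ ($u = 2 - 2 = 0$)
$V{\left(a \right)} = -24$ ($V{\left(a \right)} = \left(-6\right) 4 = -24$)
$I{\left(Y,G \right)} = 3 Y$ ($I{\left(Y,G \right)} = 3 \left(0 Y + Y\right) = 3 \left(0 + Y\right) = 3 Y$)
$\frac{1}{U{\left(-155,I{\left(-12,V{\left(0 \right)} \right)} \right)}} = \frac{1}{3 \left(-12\right)} = \frac{1}{-36} = - \frac{1}{36}$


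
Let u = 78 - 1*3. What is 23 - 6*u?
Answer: -427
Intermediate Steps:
u = 75 (u = 78 - 3 = 75)
23 - 6*u = 23 - 6*75 = 23 - 450 = -427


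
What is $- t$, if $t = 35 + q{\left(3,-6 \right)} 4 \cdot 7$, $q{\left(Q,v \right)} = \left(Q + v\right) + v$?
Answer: $217$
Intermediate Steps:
$q{\left(Q,v \right)} = Q + 2 v$
$t = -217$ ($t = 35 + \left(3 + 2 \left(-6\right)\right) 4 \cdot 7 = 35 + \left(3 - 12\right) 28 = 35 - 252 = -217$)
$- t = \left(-1\right) \left(-217\right) = 217$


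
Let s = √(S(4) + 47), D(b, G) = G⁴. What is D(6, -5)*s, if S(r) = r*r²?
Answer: 625*√111 ≈ 6584.8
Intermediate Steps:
S(r) = r³
s = √111 (s = √(4³ + 47) = √(64 + 47) = √111 ≈ 10.536)
D(6, -5)*s = (-5)⁴*√111 = 625*√111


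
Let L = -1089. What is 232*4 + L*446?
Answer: -484766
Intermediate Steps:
232*4 + L*446 = 232*4 - 1089*446 = 928 - 485694 = -484766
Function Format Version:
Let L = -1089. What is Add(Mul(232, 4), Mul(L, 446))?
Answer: -484766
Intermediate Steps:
Add(Mul(232, 4), Mul(L, 446)) = Add(Mul(232, 4), Mul(-1089, 446)) = Add(928, -485694) = -484766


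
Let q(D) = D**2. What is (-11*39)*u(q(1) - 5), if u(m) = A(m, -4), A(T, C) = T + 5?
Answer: -429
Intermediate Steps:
A(T, C) = 5 + T
u(m) = 5 + m
(-11*39)*u(q(1) - 5) = (-11*39)*(5 + (1**2 - 5)) = -429*(5 + (1 - 5)) = -429*(5 - 4) = -429*1 = -429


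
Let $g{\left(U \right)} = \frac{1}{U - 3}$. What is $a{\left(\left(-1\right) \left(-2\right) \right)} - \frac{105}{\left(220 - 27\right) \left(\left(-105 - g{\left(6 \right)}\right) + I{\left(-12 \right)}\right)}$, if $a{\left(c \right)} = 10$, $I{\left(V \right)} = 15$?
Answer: $\frac{523345}{52303} \approx 10.006$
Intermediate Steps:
$g{\left(U \right)} = \frac{1}{-3 + U}$
$a{\left(\left(-1\right) \left(-2\right) \right)} - \frac{105}{\left(220 - 27\right) \left(\left(-105 - g{\left(6 \right)}\right) + I{\left(-12 \right)}\right)} = 10 - \frac{105}{\left(220 - 27\right) \left(\left(-105 - \frac{1}{-3 + 6}\right) + 15\right)} = 10 - \frac{105}{193 \left(\left(-105 - \frac{1}{3}\right) + 15\right)} = 10 - \frac{105}{193 \left(- \frac{316}{3} + 15\right)} = 10 - \frac{105}{193 \left(- \frac{271}{3}\right)} = 10 - \frac{105}{- \frac{52303}{3}} = 10 - 105 \left(- \frac{3}{52303}\right) = 10 - - \frac{315}{52303} = 10 + \frac{315}{52303} = \frac{523345}{52303}$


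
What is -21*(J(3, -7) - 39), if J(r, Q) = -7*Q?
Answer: -210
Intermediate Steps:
-21*(J(3, -7) - 39) = -21*(-7*(-7) - 39) = -21*(49 - 39) = -21*10 = -210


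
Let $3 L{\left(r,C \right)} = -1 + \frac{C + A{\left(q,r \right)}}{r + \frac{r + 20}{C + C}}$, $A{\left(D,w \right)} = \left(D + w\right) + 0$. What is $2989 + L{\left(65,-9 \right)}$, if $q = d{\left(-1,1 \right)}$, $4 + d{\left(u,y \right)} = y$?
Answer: $\frac{9729064}{3255} \approx 2989.0$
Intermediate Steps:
$d{\left(u,y \right)} = -4 + y$
$q = -3$ ($q = -4 + 1 = -3$)
$A{\left(D,w \right)} = D + w$
$L{\left(r,C \right)} = - \frac{1}{3} + \frac{-3 + C + r}{3 \left(r + \frac{20 + r}{2 C}\right)}$ ($L{\left(r,C \right)} = \frac{-1 + \frac{C + \left(-3 + r\right)}{r + \frac{r + 20}{C + C}}}{3} = \frac{-1 + \frac{-3 + C + r}{r + \frac{20 + r}{2 C}}}{3} = - \frac{1}{3} + \frac{-3 + C + r}{3 \left(r + \frac{20 + r}{2 C}\right)}$)
$2989 + L{\left(65,-9 \right)} = 2989 + \frac{-20 - 65 - -54 + 2 \left(-9\right)^{2}}{3 \left(20 + 65 + 2 \left(-9\right) 65\right)} = 2989 + \frac{-20 - 65 + 54 + 2 \cdot 81}{3 \left(20 + 65 - 1170\right)} = 2989 + \frac{-20 - 65 + 54 + 162}{3 \left(-1085\right)} = 2989 + \frac{1}{3} \left(- \frac{1}{1085}\right) 131 = 2989 - \frac{131}{3255} = \frac{9729064}{3255}$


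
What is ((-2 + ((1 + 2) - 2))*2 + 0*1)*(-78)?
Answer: 156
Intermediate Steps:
((-2 + ((1 + 2) - 2))*2 + 0*1)*(-78) = ((-2 + (3 - 2))*2 + 0)*(-78) = ((-2 + 1)*2 + 0)*(-78) = (-1*2 + 0)*(-78) = (-2 + 0)*(-78) = -2*(-78) = 156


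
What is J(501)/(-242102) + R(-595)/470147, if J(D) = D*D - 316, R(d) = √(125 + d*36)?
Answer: -250685/242102 + I*√21295/470147 ≈ -1.0355 + 0.00031039*I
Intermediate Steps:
R(d) = √(125 + 36*d)
J(D) = -316 + D² (J(D) = D² - 316 = -316 + D²)
J(501)/(-242102) + R(-595)/470147 = (-316 + 501²)/(-242102) + √(125 + 36*(-595))/470147 = (-316 + 251001)*(-1/242102) + √(125 - 21420)*(1/470147) = 250685*(-1/242102) + √(-21295)*(1/470147) = -250685/242102 + (I*√21295)*(1/470147) = -250685/242102 + I*√21295/470147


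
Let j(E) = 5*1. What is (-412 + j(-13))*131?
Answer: -53317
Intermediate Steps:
j(E) = 5
(-412 + j(-13))*131 = (-412 + 5)*131 = -407*131 = -53317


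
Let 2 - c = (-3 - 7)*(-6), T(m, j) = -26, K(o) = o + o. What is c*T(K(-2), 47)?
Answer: 1508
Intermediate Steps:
K(o) = 2*o
c = -58 (c = 2 - (-3 - 7)*(-6) = 2 - (-10)*(-6) = 2 - 1*60 = 2 - 60 = -58)
c*T(K(-2), 47) = -58*(-26) = 1508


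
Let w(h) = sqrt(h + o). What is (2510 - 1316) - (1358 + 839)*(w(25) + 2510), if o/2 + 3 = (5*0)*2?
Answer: -5513276 - 2197*sqrt(19) ≈ -5.5229e+6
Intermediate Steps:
o = -6 (o = -6 + 2*((5*0)*2) = -6 + 2*(0*2) = -6 + 2*0 = -6 + 0 = -6)
w(h) = sqrt(-6 + h) (w(h) = sqrt(h - 6) = sqrt(-6 + h))
(2510 - 1316) - (1358 + 839)*(w(25) + 2510) = (2510 - 1316) - (1358 + 839)*(sqrt(-6 + 25) + 2510) = 1194 - 2197*(sqrt(19) + 2510) = 1194 - 2197*(2510 + sqrt(19)) = 1194 - (5514470 + 2197*sqrt(19)) = 1194 + (-5514470 - 2197*sqrt(19)) = -5513276 - 2197*sqrt(19)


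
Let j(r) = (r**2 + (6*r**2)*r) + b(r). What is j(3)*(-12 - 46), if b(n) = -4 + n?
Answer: -9860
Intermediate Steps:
j(r) = -4 + r + r**2 + 6*r**3 (j(r) = (r**2 + (6*r**2)*r) + (-4 + r) = (r**2 + 6*r**3) + (-4 + r) = -4 + r + r**2 + 6*r**3)
j(3)*(-12 - 46) = (-4 + 3 + 3**2 + 6*3**3)*(-12 - 46) = (-4 + 3 + 9 + 6*27)*(-58) = (-4 + 3 + 9 + 162)*(-58) = 170*(-58) = -9860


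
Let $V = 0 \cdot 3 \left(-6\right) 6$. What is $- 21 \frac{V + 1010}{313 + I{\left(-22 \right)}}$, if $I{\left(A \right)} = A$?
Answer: $- \frac{7070}{97} \approx -72.887$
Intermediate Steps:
$V = 0$ ($V = 0 \left(-6\right) 6 = 0 \cdot 6 = 0$)
$- 21 \frac{V + 1010}{313 + I{\left(-22 \right)}} = - 21 \frac{0 + 1010}{313 - 22} = - 21 \cdot \frac{1010}{291} = - 21 \cdot 1010 \cdot \frac{1}{291} = \left(-21\right) \frac{1010}{291} = - \frac{7070}{97}$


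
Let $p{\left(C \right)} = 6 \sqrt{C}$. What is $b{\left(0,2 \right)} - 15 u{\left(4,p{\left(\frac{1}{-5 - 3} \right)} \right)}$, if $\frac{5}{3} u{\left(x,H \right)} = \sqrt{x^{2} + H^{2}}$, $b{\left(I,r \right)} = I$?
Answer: $- \frac{9 \sqrt{46}}{2} \approx -30.52$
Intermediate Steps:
$u{\left(x,H \right)} = \frac{3 \sqrt{H^{2} + x^{2}}}{5}$ ($u{\left(x,H \right)} = \frac{3 \sqrt{x^{2} + H^{2}}}{5} = \frac{3 \sqrt{H^{2} + x^{2}}}{5}$)
$b{\left(0,2 \right)} - 15 u{\left(4,p{\left(\frac{1}{-5 - 3} \right)} \right)} = 0 - 15 \frac{3 \sqrt{\left(6 \sqrt{\frac{1}{-5 - 3}}\right)^{2} + 4^{2}}}{5} = 0 - 15 \frac{3 \sqrt{\left(6 \sqrt{\frac{1}{-8}}\right)^{2} + 16}}{5} = 0 - 15 \frac{3 \sqrt{\left(6 \sqrt{- \frac{1}{8}}\right)^{2} + 16}}{5} = 0 - 15 \frac{3 \sqrt{\left(6 \frac{i \sqrt{2}}{4}\right)^{2} + 16}}{5} = 0 - 15 \frac{3 \sqrt{\left(\frac{3 i \sqrt{2}}{2}\right)^{2} + 16}}{5} = 0 - 15 \frac{3 \sqrt{- \frac{9}{2} + 16}}{5} = 0 - 15 \frac{3 \sqrt{\frac{23}{2}}}{5} = 0 - 15 \frac{3 \frac{\sqrt{46}}{2}}{5} = 0 - 15 \frac{3 \sqrt{46}}{10} = 0 - \frac{9 \sqrt{46}}{2} = - \frac{9 \sqrt{46}}{2}$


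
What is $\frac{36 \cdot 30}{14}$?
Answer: $\frac{540}{7} \approx 77.143$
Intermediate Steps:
$\frac{36 \cdot 30}{14} = 1080 \cdot \frac{1}{14} = \frac{540}{7}$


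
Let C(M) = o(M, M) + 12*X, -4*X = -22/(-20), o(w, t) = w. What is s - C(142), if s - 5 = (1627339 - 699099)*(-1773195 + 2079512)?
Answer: 2843356919463/10 ≈ 2.8434e+11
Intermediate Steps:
X = -11/40 (X = -(-11)/(2*(-20)) = -(-11)*(-1)/(2*20) = -1/4*11/10 = -11/40 ≈ -0.27500)
C(M) = -33/10 + M (C(M) = M + 12*(-11/40) = M - 33/10 = -33/10 + M)
s = 284335692085 (s = 5 + (1627339 - 699099)*(-1773195 + 2079512) = 5 + 928240*306317 = 5 + 284335692080 = 284335692085)
s - C(142) = 284335692085 - (-33/10 + 142) = 284335692085 - 1*1387/10 = 284335692085 - 1387/10 = 2843356919463/10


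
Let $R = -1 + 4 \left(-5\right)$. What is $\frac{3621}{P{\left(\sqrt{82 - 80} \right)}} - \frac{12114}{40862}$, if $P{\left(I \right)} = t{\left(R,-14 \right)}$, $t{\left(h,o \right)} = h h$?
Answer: $\frac{23769838}{3003357} \approx 7.9144$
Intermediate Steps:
$R = -21$ ($R = -1 - 20 = -21$)
$t{\left(h,o \right)} = h^{2}$
$P{\left(I \right)} = 441$ ($P{\left(I \right)} = \left(-21\right)^{2} = 441$)
$\frac{3621}{P{\left(\sqrt{82 - 80} \right)}} - \frac{12114}{40862} = \frac{3621}{441} - \frac{12114}{40862} = 3621 \cdot \frac{1}{441} - \frac{6057}{20431} = \frac{1207}{147} - \frac{6057}{20431} = \frac{23769838}{3003357}$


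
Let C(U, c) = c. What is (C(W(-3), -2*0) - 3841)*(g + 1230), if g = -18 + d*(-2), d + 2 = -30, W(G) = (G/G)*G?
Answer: -4901116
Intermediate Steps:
W(G) = G (W(G) = 1*G = G)
d = -32 (d = -2 - 30 = -32)
g = 46 (g = -18 - 32*(-2) = -18 + 64 = 46)
(C(W(-3), -2*0) - 3841)*(g + 1230) = (-2*0 - 3841)*(46 + 1230) = (0 - 3841)*1276 = -3841*1276 = -4901116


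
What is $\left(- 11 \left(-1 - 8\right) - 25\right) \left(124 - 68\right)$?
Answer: $4144$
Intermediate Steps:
$\left(- 11 \left(-1 - 8\right) - 25\right) \left(124 - 68\right) = \left(\left(-11\right) \left(-9\right) - 25\right) 56 = \left(99 - 25\right) 56 = 74 \cdot 56 = 4144$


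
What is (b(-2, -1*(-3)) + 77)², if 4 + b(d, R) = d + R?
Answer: 5476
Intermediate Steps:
b(d, R) = -4 + R + d (b(d, R) = -4 + (d + R) = -4 + (R + d) = -4 + R + d)
(b(-2, -1*(-3)) + 77)² = ((-4 - 1*(-3) - 2) + 77)² = ((-4 + 3 - 2) + 77)² = (-3 + 77)² = 74² = 5476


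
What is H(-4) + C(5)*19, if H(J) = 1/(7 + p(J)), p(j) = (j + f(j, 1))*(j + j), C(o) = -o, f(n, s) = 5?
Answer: -96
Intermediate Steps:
p(j) = 2*j*(5 + j) (p(j) = (j + 5)*(j + j) = (5 + j)*(2*j) = 2*j*(5 + j))
H(J) = 1/(7 + 2*J*(5 + J))
H(-4) + C(5)*19 = 1/(7 + 2*(-4)*(5 - 4)) - 1*5*19 = 1/(7 + 2*(-4)*1) - 5*19 = 1/(7 - 8) - 95 = 1/(-1) - 95 = -1 - 95 = -96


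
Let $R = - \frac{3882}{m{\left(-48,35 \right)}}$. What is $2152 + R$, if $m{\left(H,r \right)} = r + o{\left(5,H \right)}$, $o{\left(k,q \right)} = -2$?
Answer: $\frac{22378}{11} \approx 2034.4$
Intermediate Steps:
$m{\left(H,r \right)} = -2 + r$ ($m{\left(H,r \right)} = r - 2 = -2 + r$)
$R = - \frac{1294}{11}$ ($R = - \frac{3882}{-2 + 35} = - \frac{3882}{33} = \left(-3882\right) \frac{1}{33} = - \frac{1294}{11} \approx -117.64$)
$2152 + R = 2152 - \frac{1294}{11} = \frac{22378}{11}$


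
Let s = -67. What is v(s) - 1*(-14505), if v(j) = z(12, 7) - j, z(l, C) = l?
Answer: 14584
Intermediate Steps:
v(j) = 12 - j
v(s) - 1*(-14505) = (12 - 1*(-67)) - 1*(-14505) = (12 + 67) + 14505 = 79 + 14505 = 14584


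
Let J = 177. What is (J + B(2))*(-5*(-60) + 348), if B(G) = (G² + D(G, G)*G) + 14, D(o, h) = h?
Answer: 128952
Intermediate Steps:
B(G) = 14 + 2*G² (B(G) = (G² + G*G) + 14 = (G² + G²) + 14 = 2*G² + 14 = 14 + 2*G²)
(J + B(2))*(-5*(-60) + 348) = (177 + (14 + 2*2²))*(-5*(-60) + 348) = (177 + (14 + 2*4))*(300 + 348) = (177 + (14 + 8))*648 = (177 + 22)*648 = 199*648 = 128952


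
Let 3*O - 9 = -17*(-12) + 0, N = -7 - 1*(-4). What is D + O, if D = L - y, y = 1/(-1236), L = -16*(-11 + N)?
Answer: 364621/1236 ≈ 295.00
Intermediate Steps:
N = -3 (N = -7 + 4 = -3)
O = 71 (O = 3 + (-17*(-12) + 0)/3 = 3 + (204 + 0)/3 = 3 + (1/3)*204 = 3 + 68 = 71)
L = 224 (L = -16*(-11 - 3) = -16*(-14) = 224)
y = -1/1236 ≈ -0.00080906
D = 276865/1236 (D = 224 - 1*(-1/1236) = 224 + 1/1236 = 276865/1236 ≈ 224.00)
D + O = 276865/1236 + 71 = 364621/1236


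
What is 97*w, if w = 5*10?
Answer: 4850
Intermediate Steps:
w = 50
97*w = 97*50 = 4850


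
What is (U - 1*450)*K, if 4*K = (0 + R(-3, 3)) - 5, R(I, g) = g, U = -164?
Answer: 307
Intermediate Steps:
K = -½ (K = ((0 + 3) - 5)/4 = (3 - 5)/4 = (¼)*(-2) = -½ ≈ -0.50000)
(U - 1*450)*K = (-164 - 1*450)*(-½) = (-164 - 450)*(-½) = -614*(-½) = 307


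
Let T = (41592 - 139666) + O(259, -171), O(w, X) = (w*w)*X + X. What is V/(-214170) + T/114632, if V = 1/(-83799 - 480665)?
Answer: -24975045236912033/247464398739360 ≈ -100.92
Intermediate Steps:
O(w, X) = X + X*w**2 (O(w, X) = w**2*X + X = X*w**2 + X = X + X*w**2)
T = -11569096 (T = (41592 - 139666) - 171*(1 + 259**2) = -98074 - 171*(1 + 67081) = -98074 - 171*67082 = -98074 - 11471022 = -11569096)
V = -1/564464 (V = 1/(-564464) = -1/564464 ≈ -1.7716e-6)
V/(-214170) + T/114632 = -1/564464/(-214170) - 11569096/114632 = -1/564464*(-1/214170) - 11569096*1/114632 = 1/120891254880 - 206591/2047 = -24975045236912033/247464398739360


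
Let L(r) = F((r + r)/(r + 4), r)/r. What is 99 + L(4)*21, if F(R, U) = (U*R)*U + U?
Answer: 204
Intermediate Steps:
F(R, U) = U + R*U² (F(R, U) = (R*U)*U + U = R*U² + U = U + R*U²)
L(r) = 1 + 2*r²/(4 + r) (L(r) = (r*(1 + ((r + r)/(r + 4))*r))/r = (r*(1 + ((2*r)/(4 + r))*r))/r = (r*(1 + (2*r/(4 + r))*r))/r = (r*(1 + 2*r²/(4 + r)))/r = 1 + 2*r²/(4 + r))
99 + L(4)*21 = 99 + ((4 + 4 + 2*4²)/(4 + 4))*21 = 99 + ((4 + 4 + 2*16)/8)*21 = 99 + ((4 + 4 + 32)/8)*21 = 99 + ((⅛)*40)*21 = 99 + 5*21 = 99 + 105 = 204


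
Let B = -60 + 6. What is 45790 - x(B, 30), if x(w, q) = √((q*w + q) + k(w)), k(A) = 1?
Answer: 45790 - I*√1589 ≈ 45790.0 - 39.862*I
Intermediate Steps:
B = -54
x(w, q) = √(1 + q + q*w) (x(w, q) = √((q*w + q) + 1) = √((q + q*w) + 1) = √(1 + q + q*w))
45790 - x(B, 30) = 45790 - √(1 + 30 + 30*(-54)) = 45790 - √(1 + 30 - 1620) = 45790 - √(-1589) = 45790 - I*√1589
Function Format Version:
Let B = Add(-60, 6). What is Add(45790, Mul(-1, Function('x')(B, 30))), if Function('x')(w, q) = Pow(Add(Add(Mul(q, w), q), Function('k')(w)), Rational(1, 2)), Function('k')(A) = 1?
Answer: Add(45790, Mul(-1, I, Pow(1589, Rational(1, 2)))) ≈ Add(45790., Mul(-39.862, I))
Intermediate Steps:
B = -54
Function('x')(w, q) = Pow(Add(1, q, Mul(q, w)), Rational(1, 2)) (Function('x')(w, q) = Pow(Add(Add(Mul(q, w), q), 1), Rational(1, 2)) = Pow(Add(Add(q, Mul(q, w)), 1), Rational(1, 2)) = Pow(Add(1, q, Mul(q, w)), Rational(1, 2)))
Add(45790, Mul(-1, Function('x')(B, 30))) = Add(45790, Mul(-1, Pow(Add(1, 30, Mul(30, -54)), Rational(1, 2)))) = Add(45790, Mul(-1, Pow(Add(1, 30, -1620), Rational(1, 2)))) = Add(45790, Mul(-1, Pow(-1589, Rational(1, 2)))) = Add(45790, Mul(-1, Mul(I, Pow(1589, Rational(1, 2))))) = Add(45790, Mul(-1, I, Pow(1589, Rational(1, 2))))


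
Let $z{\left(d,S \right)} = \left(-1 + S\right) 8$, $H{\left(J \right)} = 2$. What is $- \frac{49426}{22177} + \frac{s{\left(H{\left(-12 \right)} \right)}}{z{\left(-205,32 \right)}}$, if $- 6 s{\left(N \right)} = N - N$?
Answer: $- \frac{49426}{22177} \approx -2.2287$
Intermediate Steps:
$s{\left(N \right)} = 0$ ($s{\left(N \right)} = - \frac{N - N}{6} = \left(- \frac{1}{6}\right) 0 = 0$)
$z{\left(d,S \right)} = -8 + 8 S$
$- \frac{49426}{22177} + \frac{s{\left(H{\left(-12 \right)} \right)}}{z{\left(-205,32 \right)}} = - \frac{49426}{22177} + \frac{0}{-8 + 8 \cdot 32} = \left(-49426\right) \frac{1}{22177} + \frac{0}{-8 + 256} = - \frac{49426}{22177} + \frac{0}{248} = - \frac{49426}{22177} + 0 \cdot \frac{1}{248} = - \frac{49426}{22177} + 0 = - \frac{49426}{22177}$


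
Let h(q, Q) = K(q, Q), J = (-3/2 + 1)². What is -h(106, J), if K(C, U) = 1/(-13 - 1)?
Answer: 1/14 ≈ 0.071429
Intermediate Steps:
J = ¼ (J = (-3*½ + 1)² = (-3/2 + 1)² = (-½)² = ¼ ≈ 0.25000)
K(C, U) = -1/14 (K(C, U) = 1/(-14) = -1/14)
h(q, Q) = -1/14
-h(106, J) = -1*(-1/14) = 1/14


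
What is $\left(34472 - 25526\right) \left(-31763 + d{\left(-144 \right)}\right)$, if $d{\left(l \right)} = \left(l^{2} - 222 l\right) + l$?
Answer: $186049962$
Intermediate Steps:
$d{\left(l \right)} = l^{2} - 221 l$
$\left(34472 - 25526\right) \left(-31763 + d{\left(-144 \right)}\right) = \left(34472 - 25526\right) \left(-31763 - 144 \left(-221 - 144\right)\right) = 8946 \left(-31763 - -52560\right) = 8946 \left(-31763 + 52560\right) = 8946 \cdot 20797 = 186049962$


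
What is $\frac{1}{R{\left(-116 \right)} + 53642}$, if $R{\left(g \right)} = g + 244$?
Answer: $\frac{1}{53770} \approx 1.8598 \cdot 10^{-5}$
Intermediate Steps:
$R{\left(g \right)} = 244 + g$
$\frac{1}{R{\left(-116 \right)} + 53642} = \frac{1}{\left(244 - 116\right) + 53642} = \frac{1}{128 + 53642} = \frac{1}{53770}$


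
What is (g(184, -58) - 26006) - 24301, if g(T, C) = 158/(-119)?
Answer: -5986691/119 ≈ -50308.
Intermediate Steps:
g(T, C) = -158/119 (g(T, C) = 158*(-1/119) = -158/119)
(g(184, -58) - 26006) - 24301 = (-158/119 - 26006) - 24301 = -3094872/119 - 24301 = -5986691/119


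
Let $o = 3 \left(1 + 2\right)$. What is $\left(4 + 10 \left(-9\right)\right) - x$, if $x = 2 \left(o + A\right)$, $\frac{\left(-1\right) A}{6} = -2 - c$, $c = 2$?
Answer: $-152$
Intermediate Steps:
$A = 24$ ($A = - 6 \left(-2 - 2\right) = \left(-6\right) \left(-4\right) = 24$)
$o = 9$ ($o = 3 \cdot 3 = 9$)
$x = 66$ ($x = 2 \left(9 + 24\right) = 2 \cdot 33 = 66$)
$\left(4 + 10 \left(-9\right)\right) - x = \left(4 + 10 \left(-9\right)\right) - 66 = \left(4 - 90\right) - 66 = -86 - 66 = -152$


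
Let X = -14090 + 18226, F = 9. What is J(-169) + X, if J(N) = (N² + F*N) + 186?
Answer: 31362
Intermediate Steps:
J(N) = 186 + N² + 9*N (J(N) = (N² + 9*N) + 186 = 186 + N² + 9*N)
X = 4136
J(-169) + X = (186 + (-169)² + 9*(-169)) + 4136 = (186 + 28561 - 1521) + 4136 = 27226 + 4136 = 31362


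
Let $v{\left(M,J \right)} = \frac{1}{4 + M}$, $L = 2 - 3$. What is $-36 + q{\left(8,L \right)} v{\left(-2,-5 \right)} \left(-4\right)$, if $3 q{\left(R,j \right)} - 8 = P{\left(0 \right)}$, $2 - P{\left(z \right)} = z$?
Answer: $- \frac{128}{3} \approx -42.667$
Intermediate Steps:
$P{\left(z \right)} = 2 - z$
$L = -1$ ($L = 2 - 3 = -1$)
$q{\left(R,j \right)} = \frac{10}{3}$ ($q{\left(R,j \right)} = \frac{8}{3} + \frac{2 - 0}{3} = \frac{8}{3} + \frac{2 + 0}{3} = \frac{8}{3} + \frac{1}{3} \cdot 2 = \frac{8}{3} + \frac{2}{3} = \frac{10}{3}$)
$-36 + q{\left(8,L \right)} v{\left(-2,-5 \right)} \left(-4\right) = -36 + \frac{10 \frac{1}{4 - 2} \left(-4\right)}{3} = -36 + \frac{10 \cdot \frac{1}{2} \left(-4\right)}{3} = -36 + \frac{10}{3} \left(-2\right) = -36 - \frac{20}{3} = - \frac{128}{3}$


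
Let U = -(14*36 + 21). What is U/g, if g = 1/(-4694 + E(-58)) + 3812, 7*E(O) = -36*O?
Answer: -5384750/39098411 ≈ -0.13772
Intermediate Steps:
E(O) = -36*O/7 (E(O) = (-36*O)/7 = -36*O/7)
g = 117295233/30770 (g = 1/(-4694 - 36/7*(-58)) + 3812 = 1/(-4694 + 2088/7) + 3812 = 1/(-30770/7) + 3812 = -7/30770 + 3812 = 117295233/30770 ≈ 3812.0)
U = -525 (U = -(504 + 21) = -1*525 = -525)
U/g = -525/117295233/30770 = -525*30770/117295233 = -5384750/39098411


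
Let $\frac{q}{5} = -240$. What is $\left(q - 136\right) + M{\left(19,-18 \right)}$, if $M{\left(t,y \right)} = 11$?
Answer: $-1325$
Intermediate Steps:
$q = -1200$ ($q = 5 \left(-240\right) = -1200$)
$\left(q - 136\right) + M{\left(19,-18 \right)} = \left(-1200 - 136\right) + 11 = -1336 + 11 = -1325$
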